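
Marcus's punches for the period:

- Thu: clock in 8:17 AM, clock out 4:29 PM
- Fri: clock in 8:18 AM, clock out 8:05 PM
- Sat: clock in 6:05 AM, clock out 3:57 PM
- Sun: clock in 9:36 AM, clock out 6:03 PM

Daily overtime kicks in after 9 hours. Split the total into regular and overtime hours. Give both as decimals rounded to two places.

Thu: 8:17 AM–4:29 PM = 8 h 12 min
Fri: 8:18 AM–8:05 PM = 11 h 47 min
Sat: 6:05 AM–3:57 PM = 9 h 52 min
Sun: 9:36 AM–6:03 PM = 8 h 27 min
Thu reg 8 h 12 min / OT 0 h 0 min; Fri reg 9 h 0 min / OT 2 h 47 min; Sat reg 9 h 0 min / OT 0 h 52 min; Sun reg 8 h 27 min / OT 0 h 0 min.
Totals: regular 34 h 39 min, overtime 3 h 39 min.

Regular 34.65 hours, overtime 3.65 hours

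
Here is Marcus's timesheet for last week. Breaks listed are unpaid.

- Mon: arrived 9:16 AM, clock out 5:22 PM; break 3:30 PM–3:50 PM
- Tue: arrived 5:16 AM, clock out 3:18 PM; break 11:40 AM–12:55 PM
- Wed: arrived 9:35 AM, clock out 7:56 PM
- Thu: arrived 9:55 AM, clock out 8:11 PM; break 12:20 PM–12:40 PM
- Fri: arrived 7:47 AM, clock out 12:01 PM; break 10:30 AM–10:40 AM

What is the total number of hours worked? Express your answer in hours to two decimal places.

40.90 hours

Mon: 9:16 AM–5:22 PM = 8 h 6 min; less 20 min break → 7 h 46 min
Tue: 5:16 AM–3:18 PM = 10 h 2 min; less 75 min break → 8 h 47 min
Wed: 9:35 AM–7:56 PM = 10 h 21 min
Thu: 9:55 AM–8:11 PM = 10 h 16 min; less 20 min break → 9 h 56 min
Fri: 7:47 AM–12:01 PM = 4 h 14 min; less 10 min break → 4 h 4 min
Total: 7 h 46 min + 8 h 47 min + 10 h 21 min + 9 h 56 min + 4 h 4 min = 40 h 54 min.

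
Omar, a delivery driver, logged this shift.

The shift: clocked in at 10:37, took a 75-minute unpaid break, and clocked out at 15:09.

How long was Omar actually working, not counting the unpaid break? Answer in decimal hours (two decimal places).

3.28 hours

The shift: 10:37–15:09 = 4 h 32 min; less 75 min break → 3 h 17 min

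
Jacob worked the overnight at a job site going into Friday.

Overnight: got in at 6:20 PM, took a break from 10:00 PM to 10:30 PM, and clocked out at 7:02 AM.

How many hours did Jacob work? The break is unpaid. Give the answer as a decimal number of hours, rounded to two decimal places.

12.20 hours

Overnight: 6:20 PM → midnight = 5 h 40 min; midnight → 7:02 AM = 7 h 2 min; span 12 h 42 min; less 30 min break → 12 h 12 min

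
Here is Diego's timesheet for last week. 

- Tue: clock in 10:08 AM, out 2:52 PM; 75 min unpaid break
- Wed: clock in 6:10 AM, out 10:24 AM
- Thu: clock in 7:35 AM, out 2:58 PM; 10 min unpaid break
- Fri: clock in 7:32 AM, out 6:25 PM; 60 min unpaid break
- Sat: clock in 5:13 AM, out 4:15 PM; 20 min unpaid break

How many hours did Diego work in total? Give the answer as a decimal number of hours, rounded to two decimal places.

Tue: 10:08 AM–2:52 PM = 4 h 44 min; less 75 min break → 3 h 29 min
Wed: 6:10 AM–10:24 AM = 4 h 14 min
Thu: 7:35 AM–2:58 PM = 7 h 23 min; less 10 min break → 7 h 13 min
Fri: 7:32 AM–6:25 PM = 10 h 53 min; less 60 min break → 9 h 53 min
Sat: 5:13 AM–4:15 PM = 11 h 2 min; less 20 min break → 10 h 42 min
Total: 3 h 29 min + 4 h 14 min + 7 h 13 min + 9 h 53 min + 10 h 42 min = 35 h 31 min.

35.52 hours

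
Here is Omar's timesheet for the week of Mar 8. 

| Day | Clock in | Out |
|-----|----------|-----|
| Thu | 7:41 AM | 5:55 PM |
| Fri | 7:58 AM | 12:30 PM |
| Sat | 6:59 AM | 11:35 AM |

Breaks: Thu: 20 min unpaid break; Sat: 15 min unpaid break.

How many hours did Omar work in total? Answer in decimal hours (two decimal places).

Thu: 7:41 AM–5:55 PM = 10 h 14 min; less 20 min break → 9 h 54 min
Fri: 7:58 AM–12:30 PM = 4 h 32 min
Sat: 6:59 AM–11:35 AM = 4 h 36 min; less 15 min break → 4 h 21 min
Total: 9 h 54 min + 4 h 32 min + 4 h 21 min = 18 h 47 min.

18.78 hours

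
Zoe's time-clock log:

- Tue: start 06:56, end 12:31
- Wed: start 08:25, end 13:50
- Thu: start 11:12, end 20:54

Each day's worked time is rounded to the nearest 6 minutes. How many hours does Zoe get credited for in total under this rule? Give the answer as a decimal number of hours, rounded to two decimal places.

20.70 hours

Tue: 06:56–12:31 = 5 h 35 min → rounds to 5 h 36 min
Wed: 08:25–13:50 = 5 h 25 min → rounds to 5 h 24 min
Thu: 11:12–20:54 = 9 h 42 min → rounds to 9 h 42 min
Total credited: 20 h 42 min.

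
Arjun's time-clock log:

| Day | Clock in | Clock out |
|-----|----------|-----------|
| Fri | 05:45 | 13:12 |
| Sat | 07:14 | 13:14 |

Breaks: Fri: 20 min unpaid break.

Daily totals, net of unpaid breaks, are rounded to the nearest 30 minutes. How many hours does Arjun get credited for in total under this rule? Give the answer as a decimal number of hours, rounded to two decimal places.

13.00 hours

Fri: 05:45–13:12 = 7 h 27 min − 20 min = 7 h 7 min → rounds to 7 h 0 min
Sat: 07:14–13:14 = 6 h 0 min → rounds to 6 h 0 min
Total credited: 13 h 0 min.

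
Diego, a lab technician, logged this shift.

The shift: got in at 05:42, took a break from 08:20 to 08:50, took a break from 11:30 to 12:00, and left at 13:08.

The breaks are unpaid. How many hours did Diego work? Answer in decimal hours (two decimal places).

The shift: 05:42–13:08 = 7 h 26 min; less 60 min break → 6 h 26 min

6.43 hours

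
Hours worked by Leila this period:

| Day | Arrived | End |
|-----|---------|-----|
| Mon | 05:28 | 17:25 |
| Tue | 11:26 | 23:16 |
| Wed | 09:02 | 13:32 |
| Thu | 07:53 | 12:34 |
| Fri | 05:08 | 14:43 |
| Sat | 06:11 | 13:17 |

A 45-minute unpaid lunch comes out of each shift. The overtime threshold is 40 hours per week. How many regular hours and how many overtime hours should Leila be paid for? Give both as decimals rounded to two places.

Regular 40.00 hours, overtime 5.15 hours

Mon: 05:28–17:25 = 11 h 57 min; less 45 min break → 11 h 12 min
Tue: 11:26–23:16 = 11 h 50 min; less 45 min break → 11 h 5 min
Wed: 09:02–13:32 = 4 h 30 min; less 45 min break → 3 h 45 min
Thu: 07:53–12:34 = 4 h 41 min; less 45 min break → 3 h 56 min
Fri: 05:08–14:43 = 9 h 35 min; less 45 min break → 8 h 50 min
Sat: 06:11–13:17 = 7 h 6 min; less 45 min break → 6 h 21 min
Total worked: 45 h 9 min = 45.15 h.
Threshold 40 h → overtime 5 h 9 min, regular 40 h 0 min.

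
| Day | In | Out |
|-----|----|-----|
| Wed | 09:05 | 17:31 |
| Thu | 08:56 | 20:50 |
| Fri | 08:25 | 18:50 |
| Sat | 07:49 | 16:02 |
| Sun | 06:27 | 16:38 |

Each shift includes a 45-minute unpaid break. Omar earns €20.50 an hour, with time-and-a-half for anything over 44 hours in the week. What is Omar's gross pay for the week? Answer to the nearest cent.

Wed: 09:05–17:31 = 8 h 26 min; less 45 min break → 7 h 41 min
Thu: 08:56–20:50 = 11 h 54 min; less 45 min break → 11 h 9 min
Fri: 08:25–18:50 = 10 h 25 min; less 45 min break → 9 h 40 min
Sat: 07:49–16:02 = 8 h 13 min; less 45 min break → 7 h 28 min
Sun: 06:27–16:38 = 10 h 11 min; less 45 min break → 9 h 26 min
Total worked: 45 h 24 min = 2724 min.
Regular 44 h 0 min = 2640 min at €20.50/h; overtime 1 h 24 min = 84 min at €30.75/h.
Pay = (2640 × €20.50 + 84 × €30.75) ÷ 60 = €945.05.

€945.05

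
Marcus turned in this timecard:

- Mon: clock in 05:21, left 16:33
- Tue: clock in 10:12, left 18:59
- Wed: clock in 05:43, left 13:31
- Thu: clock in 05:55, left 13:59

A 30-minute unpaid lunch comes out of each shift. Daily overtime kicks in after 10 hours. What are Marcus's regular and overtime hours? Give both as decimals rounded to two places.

Mon: 05:21–16:33 = 11 h 12 min; less 30 min break → 10 h 42 min
Tue: 10:12–18:59 = 8 h 47 min; less 30 min break → 8 h 17 min
Wed: 05:43–13:31 = 7 h 48 min; less 30 min break → 7 h 18 min
Thu: 05:55–13:59 = 8 h 4 min; less 30 min break → 7 h 34 min
Mon reg 10 h 0 min / OT 0 h 42 min; Tue reg 8 h 17 min / OT 0 h 0 min; Wed reg 7 h 18 min / OT 0 h 0 min; Thu reg 7 h 34 min / OT 0 h 0 min.
Totals: regular 33 h 9 min, overtime 0 h 42 min.

Regular 33.15 hours, overtime 0.70 hours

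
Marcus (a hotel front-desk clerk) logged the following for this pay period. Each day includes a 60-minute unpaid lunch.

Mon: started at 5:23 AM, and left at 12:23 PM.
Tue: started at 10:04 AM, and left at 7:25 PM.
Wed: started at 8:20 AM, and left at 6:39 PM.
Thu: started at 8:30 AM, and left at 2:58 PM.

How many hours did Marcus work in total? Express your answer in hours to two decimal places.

Mon: 5:23 AM–12:23 PM = 7 h 0 min; less 60 min break → 6 h 0 min
Tue: 10:04 AM–7:25 PM = 9 h 21 min; less 60 min break → 8 h 21 min
Wed: 8:20 AM–6:39 PM = 10 h 19 min; less 60 min break → 9 h 19 min
Thu: 8:30 AM–2:58 PM = 6 h 28 min; less 60 min break → 5 h 28 min
Total: 6 h 0 min + 8 h 21 min + 9 h 19 min + 5 h 28 min = 29 h 8 min.

29.13 hours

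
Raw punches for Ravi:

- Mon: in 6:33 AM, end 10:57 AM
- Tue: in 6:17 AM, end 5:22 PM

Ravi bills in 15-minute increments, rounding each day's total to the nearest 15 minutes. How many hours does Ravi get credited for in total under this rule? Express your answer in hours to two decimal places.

Mon: 6:33 AM–10:57 AM = 4 h 24 min → rounds to 4 h 30 min
Tue: 6:17 AM–5:22 PM = 11 h 5 min → rounds to 11 h 0 min
Total credited: 15 h 30 min.

15.50 hours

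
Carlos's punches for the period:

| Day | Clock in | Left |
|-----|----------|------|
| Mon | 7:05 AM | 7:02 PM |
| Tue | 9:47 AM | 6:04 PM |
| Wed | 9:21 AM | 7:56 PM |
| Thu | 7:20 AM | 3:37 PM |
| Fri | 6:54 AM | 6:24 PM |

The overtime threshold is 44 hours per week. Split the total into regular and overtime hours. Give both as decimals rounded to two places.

Mon: 7:05 AM–7:02 PM = 11 h 57 min
Tue: 9:47 AM–6:04 PM = 8 h 17 min
Wed: 9:21 AM–7:56 PM = 10 h 35 min
Thu: 7:20 AM–3:37 PM = 8 h 17 min
Fri: 6:54 AM–6:24 PM = 11 h 30 min
Total worked: 50 h 36 min = 50.60 h.
Threshold 44 h → overtime 6 h 36 min, regular 44 h 0 min.

Regular 44.00 hours, overtime 6.60 hours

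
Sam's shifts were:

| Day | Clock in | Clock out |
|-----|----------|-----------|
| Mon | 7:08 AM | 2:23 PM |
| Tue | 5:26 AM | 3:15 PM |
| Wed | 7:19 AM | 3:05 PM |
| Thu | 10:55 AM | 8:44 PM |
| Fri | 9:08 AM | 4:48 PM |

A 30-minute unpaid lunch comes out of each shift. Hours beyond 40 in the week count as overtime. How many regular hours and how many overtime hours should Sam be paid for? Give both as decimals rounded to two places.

Mon: 7:08 AM–2:23 PM = 7 h 15 min; less 30 min break → 6 h 45 min
Tue: 5:26 AM–3:15 PM = 9 h 49 min; less 30 min break → 9 h 19 min
Wed: 7:19 AM–3:05 PM = 7 h 46 min; less 30 min break → 7 h 16 min
Thu: 10:55 AM–8:44 PM = 9 h 49 min; less 30 min break → 9 h 19 min
Fri: 9:08 AM–4:48 PM = 7 h 40 min; less 30 min break → 7 h 10 min
Total worked: 39 h 49 min = 39.82 h.
Threshold 40 h → overtime 0 h 0 min, regular 39 h 49 min.

Regular 39.82 hours, overtime 0.00 hours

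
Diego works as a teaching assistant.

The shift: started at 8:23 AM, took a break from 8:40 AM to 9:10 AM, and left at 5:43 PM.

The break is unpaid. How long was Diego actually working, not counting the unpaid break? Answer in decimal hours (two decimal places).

The shift: 8:23 AM–5:43 PM = 9 h 20 min; less 30 min break → 8 h 50 min

8.83 hours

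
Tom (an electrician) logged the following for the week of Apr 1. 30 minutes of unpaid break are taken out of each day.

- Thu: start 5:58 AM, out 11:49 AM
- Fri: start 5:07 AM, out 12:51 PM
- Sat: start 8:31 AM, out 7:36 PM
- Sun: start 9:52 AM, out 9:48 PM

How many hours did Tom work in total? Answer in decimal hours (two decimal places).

Thu: 5:58 AM–11:49 AM = 5 h 51 min; less 30 min break → 5 h 21 min
Fri: 5:07 AM–12:51 PM = 7 h 44 min; less 30 min break → 7 h 14 min
Sat: 8:31 AM–7:36 PM = 11 h 5 min; less 30 min break → 10 h 35 min
Sun: 9:52 AM–9:48 PM = 11 h 56 min; less 30 min break → 11 h 26 min
Total: 5 h 21 min + 7 h 14 min + 10 h 35 min + 11 h 26 min = 34 h 36 min.

34.60 hours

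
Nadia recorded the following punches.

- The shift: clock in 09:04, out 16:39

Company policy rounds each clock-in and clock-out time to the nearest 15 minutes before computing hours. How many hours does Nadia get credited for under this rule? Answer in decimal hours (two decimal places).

The shift: in 09:04→09:00, out 16:39→16:45; 7 h 45 min

7.75 hours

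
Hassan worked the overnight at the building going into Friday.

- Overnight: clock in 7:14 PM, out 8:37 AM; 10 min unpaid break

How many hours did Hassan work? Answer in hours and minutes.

Overnight: 7:14 PM → midnight = 4 h 46 min; midnight → 8:37 AM = 8 h 37 min; span 13 h 23 min; less 10 min break → 13 h 13 min

13 h 13 min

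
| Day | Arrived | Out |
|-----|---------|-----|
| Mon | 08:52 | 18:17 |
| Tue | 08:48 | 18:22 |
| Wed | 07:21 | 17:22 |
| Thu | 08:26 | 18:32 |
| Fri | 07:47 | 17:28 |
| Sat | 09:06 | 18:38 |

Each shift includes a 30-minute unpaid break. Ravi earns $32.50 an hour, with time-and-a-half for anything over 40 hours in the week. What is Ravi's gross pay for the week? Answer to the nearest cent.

Mon: 08:52–18:17 = 9 h 25 min; less 30 min break → 8 h 55 min
Tue: 08:48–18:22 = 9 h 34 min; less 30 min break → 9 h 4 min
Wed: 07:21–17:22 = 10 h 1 min; less 30 min break → 9 h 31 min
Thu: 08:26–18:32 = 10 h 6 min; less 30 min break → 9 h 36 min
Fri: 07:47–17:28 = 9 h 41 min; less 30 min break → 9 h 11 min
Sat: 09:06–18:38 = 9 h 32 min; less 30 min break → 9 h 2 min
Total worked: 55 h 19 min = 3319 min.
Regular 40 h 0 min = 2400 min at $32.50/h; overtime 15 h 19 min = 919 min at $48.75/h.
Pay = (2400 × $32.50 + 919 × $48.75) ÷ 60 = $2046.69.

$2046.69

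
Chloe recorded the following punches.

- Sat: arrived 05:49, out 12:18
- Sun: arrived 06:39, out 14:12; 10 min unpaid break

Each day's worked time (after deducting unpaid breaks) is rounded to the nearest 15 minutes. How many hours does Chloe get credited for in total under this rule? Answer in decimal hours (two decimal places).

14.00 hours

Sat: 05:49–12:18 = 6 h 29 min → rounds to 6 h 30 min
Sun: 06:39–14:12 = 7 h 33 min − 10 min = 7 h 23 min → rounds to 7 h 30 min
Total credited: 14 h 0 min.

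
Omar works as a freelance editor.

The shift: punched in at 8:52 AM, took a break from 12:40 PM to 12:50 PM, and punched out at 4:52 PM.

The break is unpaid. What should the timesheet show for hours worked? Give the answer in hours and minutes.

7 h 50 min

The shift: 8:52 AM–4:52 PM = 8 h 0 min; less 10 min break → 7 h 50 min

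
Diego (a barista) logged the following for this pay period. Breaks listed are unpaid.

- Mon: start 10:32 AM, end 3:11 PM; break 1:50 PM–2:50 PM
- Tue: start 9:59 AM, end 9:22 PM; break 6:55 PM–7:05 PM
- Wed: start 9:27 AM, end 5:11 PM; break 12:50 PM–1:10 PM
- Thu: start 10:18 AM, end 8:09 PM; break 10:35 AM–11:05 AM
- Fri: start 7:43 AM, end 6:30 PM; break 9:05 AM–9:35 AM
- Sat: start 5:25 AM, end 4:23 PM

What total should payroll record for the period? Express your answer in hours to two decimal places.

Mon: 10:32 AM–3:11 PM = 4 h 39 min; less 60 min break → 3 h 39 min
Tue: 9:59 AM–9:22 PM = 11 h 23 min; less 10 min break → 11 h 13 min
Wed: 9:27 AM–5:11 PM = 7 h 44 min; less 20 min break → 7 h 24 min
Thu: 10:18 AM–8:09 PM = 9 h 51 min; less 30 min break → 9 h 21 min
Fri: 7:43 AM–6:30 PM = 10 h 47 min; less 30 min break → 10 h 17 min
Sat: 5:25 AM–4:23 PM = 10 h 58 min
Total: 3 h 39 min + 11 h 13 min + 7 h 24 min + 9 h 21 min + 10 h 17 min + 10 h 58 min = 52 h 52 min.

52.87 hours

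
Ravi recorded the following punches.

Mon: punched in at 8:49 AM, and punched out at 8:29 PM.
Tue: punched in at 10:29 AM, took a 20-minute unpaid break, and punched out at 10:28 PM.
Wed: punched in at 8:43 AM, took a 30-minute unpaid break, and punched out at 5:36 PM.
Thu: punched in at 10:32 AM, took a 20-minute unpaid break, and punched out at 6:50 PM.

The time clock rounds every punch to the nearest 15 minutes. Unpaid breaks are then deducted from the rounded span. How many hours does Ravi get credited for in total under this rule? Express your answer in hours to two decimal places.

Mon: in 8:49 AM→8:45 AM, out 8:29 PM→8:30 PM; 11 h 45 min
Tue: in 10:29 AM→10:30 AM, out 10:28 PM→10:30 PM; 12 h 0 min − 20 min = 11 h 40 min
Wed: in 8:43 AM→8:45 AM, out 5:36 PM→5:30 PM; 8 h 45 min − 30 min = 8 h 15 min
Thu: in 10:32 AM→10:30 AM, out 6:50 PM→6:45 PM; 8 h 15 min − 20 min = 7 h 55 min
Total credited: 39 h 35 min.

39.58 hours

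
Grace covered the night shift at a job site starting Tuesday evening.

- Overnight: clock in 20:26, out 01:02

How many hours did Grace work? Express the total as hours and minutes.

Overnight: 20:26 → midnight = 3 h 34 min; midnight → 01:02 = 1 h 2 min; span 4 h 36 min

4 h 36 min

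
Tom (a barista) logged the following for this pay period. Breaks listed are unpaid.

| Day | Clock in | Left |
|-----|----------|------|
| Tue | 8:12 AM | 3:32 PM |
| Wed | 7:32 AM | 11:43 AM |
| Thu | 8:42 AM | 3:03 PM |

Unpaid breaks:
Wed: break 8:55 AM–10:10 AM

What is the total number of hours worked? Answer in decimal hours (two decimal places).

Tue: 8:12 AM–3:32 PM = 7 h 20 min
Wed: 7:32 AM–11:43 AM = 4 h 11 min; less 75 min break → 2 h 56 min
Thu: 8:42 AM–3:03 PM = 6 h 21 min
Total: 7 h 20 min + 2 h 56 min + 6 h 21 min = 16 h 37 min.

16.62 hours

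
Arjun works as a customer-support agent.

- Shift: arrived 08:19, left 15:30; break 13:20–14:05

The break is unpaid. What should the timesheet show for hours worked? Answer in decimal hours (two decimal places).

Shift: 08:19–15:30 = 7 h 11 min; less 45 min break → 6 h 26 min

6.43 hours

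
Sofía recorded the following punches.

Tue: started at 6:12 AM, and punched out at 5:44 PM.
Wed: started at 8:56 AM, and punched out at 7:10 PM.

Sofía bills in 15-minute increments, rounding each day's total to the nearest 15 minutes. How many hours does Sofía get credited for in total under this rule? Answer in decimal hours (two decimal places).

21.75 hours

Tue: 6:12 AM–5:44 PM = 11 h 32 min → rounds to 11 h 30 min
Wed: 8:56 AM–7:10 PM = 10 h 14 min → rounds to 10 h 15 min
Total credited: 21 h 45 min.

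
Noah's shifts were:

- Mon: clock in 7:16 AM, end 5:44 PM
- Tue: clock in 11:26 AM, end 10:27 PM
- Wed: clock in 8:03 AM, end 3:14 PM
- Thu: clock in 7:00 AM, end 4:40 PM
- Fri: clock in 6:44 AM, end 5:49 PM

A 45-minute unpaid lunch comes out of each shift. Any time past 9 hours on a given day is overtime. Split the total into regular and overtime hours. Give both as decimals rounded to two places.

Regular 42.35 hours, overtime 3.32 hours

Mon: 7:16 AM–5:44 PM = 10 h 28 min; less 45 min break → 9 h 43 min
Tue: 11:26 AM–10:27 PM = 11 h 1 min; less 45 min break → 10 h 16 min
Wed: 8:03 AM–3:14 PM = 7 h 11 min; less 45 min break → 6 h 26 min
Thu: 7:00 AM–4:40 PM = 9 h 40 min; less 45 min break → 8 h 55 min
Fri: 6:44 AM–5:49 PM = 11 h 5 min; less 45 min break → 10 h 20 min
Mon reg 9 h 0 min / OT 0 h 43 min; Tue reg 9 h 0 min / OT 1 h 16 min; Wed reg 6 h 26 min / OT 0 h 0 min; Thu reg 8 h 55 min / OT 0 h 0 min; Fri reg 9 h 0 min / OT 1 h 20 min.
Totals: regular 42 h 21 min, overtime 3 h 19 min.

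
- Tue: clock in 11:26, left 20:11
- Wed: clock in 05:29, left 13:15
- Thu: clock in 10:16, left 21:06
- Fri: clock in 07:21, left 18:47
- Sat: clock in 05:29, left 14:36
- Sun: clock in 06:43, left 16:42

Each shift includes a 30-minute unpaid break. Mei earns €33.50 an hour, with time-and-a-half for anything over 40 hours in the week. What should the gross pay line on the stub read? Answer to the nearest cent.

€2087.89

Tue: 11:26–20:11 = 8 h 45 min; less 30 min break → 8 h 15 min
Wed: 05:29–13:15 = 7 h 46 min; less 30 min break → 7 h 16 min
Thu: 10:16–21:06 = 10 h 50 min; less 30 min break → 10 h 20 min
Fri: 07:21–18:47 = 11 h 26 min; less 30 min break → 10 h 56 min
Sat: 05:29–14:36 = 9 h 7 min; less 30 min break → 8 h 37 min
Sun: 06:43–16:42 = 9 h 59 min; less 30 min break → 9 h 29 min
Total worked: 54 h 53 min = 3293 min.
Regular 40 h 0 min = 2400 min at €33.50/h; overtime 14 h 53 min = 893 min at €50.25/h.
Pay = (2400 × €33.50 + 893 × €50.25) ÷ 60 = €2087.89.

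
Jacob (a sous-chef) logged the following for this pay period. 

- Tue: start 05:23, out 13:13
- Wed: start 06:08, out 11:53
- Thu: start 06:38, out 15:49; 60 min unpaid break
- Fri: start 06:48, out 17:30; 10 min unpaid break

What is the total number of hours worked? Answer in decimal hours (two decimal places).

Tue: 05:23–13:13 = 7 h 50 min
Wed: 06:08–11:53 = 5 h 45 min
Thu: 06:38–15:49 = 9 h 11 min; less 60 min break → 8 h 11 min
Fri: 06:48–17:30 = 10 h 42 min; less 10 min break → 10 h 32 min
Total: 7 h 50 min + 5 h 45 min + 8 h 11 min + 10 h 32 min = 32 h 18 min.

32.30 hours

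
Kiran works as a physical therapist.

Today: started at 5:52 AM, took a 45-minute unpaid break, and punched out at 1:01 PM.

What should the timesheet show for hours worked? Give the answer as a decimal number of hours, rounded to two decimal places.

Today: 5:52 AM–1:01 PM = 7 h 9 min; less 45 min break → 6 h 24 min

6.40 hours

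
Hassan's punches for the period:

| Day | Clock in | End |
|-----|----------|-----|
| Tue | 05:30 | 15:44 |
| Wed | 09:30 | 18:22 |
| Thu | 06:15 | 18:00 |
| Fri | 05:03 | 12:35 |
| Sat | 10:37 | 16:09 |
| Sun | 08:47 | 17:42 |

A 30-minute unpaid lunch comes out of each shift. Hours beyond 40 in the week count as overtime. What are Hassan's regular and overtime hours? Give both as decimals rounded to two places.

Tue: 05:30–15:44 = 10 h 14 min; less 30 min break → 9 h 44 min
Wed: 09:30–18:22 = 8 h 52 min; less 30 min break → 8 h 22 min
Thu: 06:15–18:00 = 11 h 45 min; less 30 min break → 11 h 15 min
Fri: 05:03–12:35 = 7 h 32 min; less 30 min break → 7 h 2 min
Sat: 10:37–16:09 = 5 h 32 min; less 30 min break → 5 h 2 min
Sun: 08:47–17:42 = 8 h 55 min; less 30 min break → 8 h 25 min
Total worked: 49 h 50 min = 49.83 h.
Threshold 40 h → overtime 9 h 50 min, regular 40 h 0 min.

Regular 40.00 hours, overtime 9.83 hours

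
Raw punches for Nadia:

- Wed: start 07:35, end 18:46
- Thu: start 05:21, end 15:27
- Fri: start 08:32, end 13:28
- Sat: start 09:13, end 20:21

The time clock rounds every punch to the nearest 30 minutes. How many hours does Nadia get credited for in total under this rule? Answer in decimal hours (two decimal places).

38.00 hours

Wed: in 07:35→07:30, out 18:46→19:00; 11 h 30 min
Thu: in 05:21→05:30, out 15:27→15:30; 10 h 0 min
Fri: in 08:32→08:30, out 13:28→13:30; 5 h 0 min
Sat: in 09:13→09:00, out 20:21→20:30; 11 h 30 min
Total credited: 38 h 0 min.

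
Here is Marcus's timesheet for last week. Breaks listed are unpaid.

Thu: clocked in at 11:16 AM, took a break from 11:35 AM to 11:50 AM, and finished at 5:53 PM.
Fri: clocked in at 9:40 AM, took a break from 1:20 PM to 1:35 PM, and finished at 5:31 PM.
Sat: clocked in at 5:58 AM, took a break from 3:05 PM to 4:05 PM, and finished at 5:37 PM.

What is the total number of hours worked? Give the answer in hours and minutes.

24 h 37 min

Thu: 11:16 AM–5:53 PM = 6 h 37 min; less 15 min break → 6 h 22 min
Fri: 9:40 AM–5:31 PM = 7 h 51 min; less 15 min break → 7 h 36 min
Sat: 5:58 AM–5:37 PM = 11 h 39 min; less 60 min break → 10 h 39 min
Total: 6 h 22 min + 7 h 36 min + 10 h 39 min = 24 h 37 min.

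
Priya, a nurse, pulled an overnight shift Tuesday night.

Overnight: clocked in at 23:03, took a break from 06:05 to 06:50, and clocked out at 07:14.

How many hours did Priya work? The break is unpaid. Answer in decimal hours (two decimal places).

7.43 hours

Overnight: 23:03 → midnight = 0 h 57 min; midnight → 07:14 = 7 h 14 min; span 8 h 11 min; less 45 min break → 7 h 26 min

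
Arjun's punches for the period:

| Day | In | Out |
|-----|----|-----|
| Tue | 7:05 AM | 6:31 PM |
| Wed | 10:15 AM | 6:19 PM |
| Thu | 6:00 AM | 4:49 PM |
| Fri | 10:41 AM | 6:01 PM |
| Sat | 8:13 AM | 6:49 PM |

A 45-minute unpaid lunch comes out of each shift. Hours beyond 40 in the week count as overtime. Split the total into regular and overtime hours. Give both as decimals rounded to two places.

Regular 40.00 hours, overtime 4.50 hours

Tue: 7:05 AM–6:31 PM = 11 h 26 min; less 45 min break → 10 h 41 min
Wed: 10:15 AM–6:19 PM = 8 h 4 min; less 45 min break → 7 h 19 min
Thu: 6:00 AM–4:49 PM = 10 h 49 min; less 45 min break → 10 h 4 min
Fri: 10:41 AM–6:01 PM = 7 h 20 min; less 45 min break → 6 h 35 min
Sat: 8:13 AM–6:49 PM = 10 h 36 min; less 45 min break → 9 h 51 min
Total worked: 44 h 30 min = 44.50 h.
Threshold 40 h → overtime 4 h 30 min, regular 40 h 0 min.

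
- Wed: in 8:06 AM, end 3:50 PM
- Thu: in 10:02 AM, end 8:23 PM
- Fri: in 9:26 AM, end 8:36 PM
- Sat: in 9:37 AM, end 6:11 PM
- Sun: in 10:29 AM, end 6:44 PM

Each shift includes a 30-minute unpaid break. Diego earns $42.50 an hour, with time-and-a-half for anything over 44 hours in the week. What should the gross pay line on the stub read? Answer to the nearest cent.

Wed: 8:06 AM–3:50 PM = 7 h 44 min; less 30 min break → 7 h 14 min
Thu: 10:02 AM–8:23 PM = 10 h 21 min; less 30 min break → 9 h 51 min
Fri: 9:26 AM–8:36 PM = 11 h 10 min; less 30 min break → 10 h 40 min
Sat: 9:37 AM–6:11 PM = 8 h 34 min; less 30 min break → 8 h 4 min
Sun: 10:29 AM–6:44 PM = 8 h 15 min; less 30 min break → 7 h 45 min
Total worked: 43 h 34 min = 2614 min.
Regular 43 h 34 min = 2614 min at $42.50/h; overtime 0 h 0 min = 0 min at $63.75/h.
Pay = (2614 × $42.50 + 0 × $63.75) ÷ 60 = $1851.58.

$1851.58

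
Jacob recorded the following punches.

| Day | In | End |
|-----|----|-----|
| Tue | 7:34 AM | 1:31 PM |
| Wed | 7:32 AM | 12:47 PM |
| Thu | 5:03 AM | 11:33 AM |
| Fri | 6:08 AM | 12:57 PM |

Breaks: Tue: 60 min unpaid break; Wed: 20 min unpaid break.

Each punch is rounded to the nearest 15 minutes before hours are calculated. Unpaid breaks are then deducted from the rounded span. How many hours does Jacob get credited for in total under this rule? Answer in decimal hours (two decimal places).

Tue: in 7:34 AM→7:30 AM, out 1:31 PM→1:30 PM; 6 h 0 min − 60 min = 5 h 0 min
Wed: in 7:32 AM→7:30 AM, out 12:47 PM→12:45 PM; 5 h 15 min − 20 min = 4 h 55 min
Thu: in 5:03 AM→5:00 AM, out 11:33 AM→11:30 AM; 6 h 30 min
Fri: in 6:08 AM→6:15 AM, out 12:57 PM→1:00 PM; 6 h 45 min
Total credited: 23 h 10 min.

23.17 hours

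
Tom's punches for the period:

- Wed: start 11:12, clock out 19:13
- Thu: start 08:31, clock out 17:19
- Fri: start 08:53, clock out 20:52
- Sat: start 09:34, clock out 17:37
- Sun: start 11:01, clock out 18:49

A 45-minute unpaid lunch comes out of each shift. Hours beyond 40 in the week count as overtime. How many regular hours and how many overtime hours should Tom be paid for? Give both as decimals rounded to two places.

Wed: 11:12–19:13 = 8 h 1 min; less 45 min break → 7 h 16 min
Thu: 08:31–17:19 = 8 h 48 min; less 45 min break → 8 h 3 min
Fri: 08:53–20:52 = 11 h 59 min; less 45 min break → 11 h 14 min
Sat: 09:34–17:37 = 8 h 3 min; less 45 min break → 7 h 18 min
Sun: 11:01–18:49 = 7 h 48 min; less 45 min break → 7 h 3 min
Total worked: 40 h 54 min = 40.90 h.
Threshold 40 h → overtime 0 h 54 min, regular 40 h 0 min.

Regular 40.00 hours, overtime 0.90 hours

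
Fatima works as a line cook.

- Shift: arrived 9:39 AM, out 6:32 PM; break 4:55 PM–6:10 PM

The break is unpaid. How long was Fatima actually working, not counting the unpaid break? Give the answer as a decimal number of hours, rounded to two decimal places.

Shift: 9:39 AM–6:32 PM = 8 h 53 min; less 75 min break → 7 h 38 min

7.63 hours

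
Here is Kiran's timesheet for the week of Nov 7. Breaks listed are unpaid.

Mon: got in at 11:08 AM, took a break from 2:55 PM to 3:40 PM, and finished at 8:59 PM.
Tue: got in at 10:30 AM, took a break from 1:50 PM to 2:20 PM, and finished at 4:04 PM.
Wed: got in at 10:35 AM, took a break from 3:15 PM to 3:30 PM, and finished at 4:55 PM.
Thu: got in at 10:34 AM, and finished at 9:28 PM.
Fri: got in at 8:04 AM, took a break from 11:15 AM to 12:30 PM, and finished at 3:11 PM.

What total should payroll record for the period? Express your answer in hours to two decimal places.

Mon: 11:08 AM–8:59 PM = 9 h 51 min; less 45 min break → 9 h 6 min
Tue: 10:30 AM–4:04 PM = 5 h 34 min; less 30 min break → 5 h 4 min
Wed: 10:35 AM–4:55 PM = 6 h 20 min; less 15 min break → 6 h 5 min
Thu: 10:34 AM–9:28 PM = 10 h 54 min
Fri: 8:04 AM–3:11 PM = 7 h 7 min; less 75 min break → 5 h 52 min
Total: 9 h 6 min + 5 h 4 min + 6 h 5 min + 10 h 54 min + 5 h 52 min = 37 h 1 min.

37.02 hours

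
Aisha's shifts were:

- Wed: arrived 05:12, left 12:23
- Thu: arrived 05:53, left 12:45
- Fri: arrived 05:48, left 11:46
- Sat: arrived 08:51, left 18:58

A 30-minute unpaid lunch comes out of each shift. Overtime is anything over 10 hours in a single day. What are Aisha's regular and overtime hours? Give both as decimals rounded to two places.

Wed: 05:12–12:23 = 7 h 11 min; less 30 min break → 6 h 41 min
Thu: 05:53–12:45 = 6 h 52 min; less 30 min break → 6 h 22 min
Fri: 05:48–11:46 = 5 h 58 min; less 30 min break → 5 h 28 min
Sat: 08:51–18:58 = 10 h 7 min; less 30 min break → 9 h 37 min
Wed reg 6 h 41 min / OT 0 h 0 min; Thu reg 6 h 22 min / OT 0 h 0 min; Fri reg 5 h 28 min / OT 0 h 0 min; Sat reg 9 h 37 min / OT 0 h 0 min.
Totals: regular 28 h 8 min, overtime 0 h 0 min.

Regular 28.13 hours, overtime 0.00 hours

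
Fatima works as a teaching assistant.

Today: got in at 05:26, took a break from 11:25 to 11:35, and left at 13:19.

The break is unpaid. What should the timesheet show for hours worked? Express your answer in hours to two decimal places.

Today: 05:26–13:19 = 7 h 53 min; less 10 min break → 7 h 43 min

7.72 hours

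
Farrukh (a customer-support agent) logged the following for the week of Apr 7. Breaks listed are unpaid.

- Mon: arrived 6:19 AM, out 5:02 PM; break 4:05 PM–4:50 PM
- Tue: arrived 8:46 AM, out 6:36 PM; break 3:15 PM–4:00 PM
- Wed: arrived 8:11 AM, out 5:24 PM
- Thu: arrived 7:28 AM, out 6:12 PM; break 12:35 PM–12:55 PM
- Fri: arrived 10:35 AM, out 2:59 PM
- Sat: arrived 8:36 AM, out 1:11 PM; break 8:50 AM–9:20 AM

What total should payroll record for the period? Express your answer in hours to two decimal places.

47.15 hours

Mon: 6:19 AM–5:02 PM = 10 h 43 min; less 45 min break → 9 h 58 min
Tue: 8:46 AM–6:36 PM = 9 h 50 min; less 45 min break → 9 h 5 min
Wed: 8:11 AM–5:24 PM = 9 h 13 min
Thu: 7:28 AM–6:12 PM = 10 h 44 min; less 20 min break → 10 h 24 min
Fri: 10:35 AM–2:59 PM = 4 h 24 min
Sat: 8:36 AM–1:11 PM = 4 h 35 min; less 30 min break → 4 h 5 min
Total: 9 h 58 min + 9 h 5 min + 9 h 13 min + 10 h 24 min + 4 h 24 min + 4 h 5 min = 47 h 9 min.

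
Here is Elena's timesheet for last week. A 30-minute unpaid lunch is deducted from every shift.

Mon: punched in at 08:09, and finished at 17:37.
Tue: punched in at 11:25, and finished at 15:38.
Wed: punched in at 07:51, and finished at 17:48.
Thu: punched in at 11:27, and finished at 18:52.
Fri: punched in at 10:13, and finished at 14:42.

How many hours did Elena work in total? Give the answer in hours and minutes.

33 h 2 min

Mon: 08:09–17:37 = 9 h 28 min; less 30 min break → 8 h 58 min
Tue: 11:25–15:38 = 4 h 13 min; less 30 min break → 3 h 43 min
Wed: 07:51–17:48 = 9 h 57 min; less 30 min break → 9 h 27 min
Thu: 11:27–18:52 = 7 h 25 min; less 30 min break → 6 h 55 min
Fri: 10:13–14:42 = 4 h 29 min; less 30 min break → 3 h 59 min
Total: 8 h 58 min + 3 h 43 min + 9 h 27 min + 6 h 55 min + 3 h 59 min = 33 h 2 min.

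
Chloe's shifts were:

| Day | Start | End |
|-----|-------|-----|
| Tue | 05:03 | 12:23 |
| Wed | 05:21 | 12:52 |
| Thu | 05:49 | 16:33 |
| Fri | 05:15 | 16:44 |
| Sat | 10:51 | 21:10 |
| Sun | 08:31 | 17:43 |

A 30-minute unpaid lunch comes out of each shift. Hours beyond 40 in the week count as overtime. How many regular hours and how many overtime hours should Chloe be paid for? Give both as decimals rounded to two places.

Regular 40.00 hours, overtime 13.58 hours

Tue: 05:03–12:23 = 7 h 20 min; less 30 min break → 6 h 50 min
Wed: 05:21–12:52 = 7 h 31 min; less 30 min break → 7 h 1 min
Thu: 05:49–16:33 = 10 h 44 min; less 30 min break → 10 h 14 min
Fri: 05:15–16:44 = 11 h 29 min; less 30 min break → 10 h 59 min
Sat: 10:51–21:10 = 10 h 19 min; less 30 min break → 9 h 49 min
Sun: 08:31–17:43 = 9 h 12 min; less 30 min break → 8 h 42 min
Total worked: 53 h 35 min = 53.58 h.
Threshold 40 h → overtime 13 h 35 min, regular 40 h 0 min.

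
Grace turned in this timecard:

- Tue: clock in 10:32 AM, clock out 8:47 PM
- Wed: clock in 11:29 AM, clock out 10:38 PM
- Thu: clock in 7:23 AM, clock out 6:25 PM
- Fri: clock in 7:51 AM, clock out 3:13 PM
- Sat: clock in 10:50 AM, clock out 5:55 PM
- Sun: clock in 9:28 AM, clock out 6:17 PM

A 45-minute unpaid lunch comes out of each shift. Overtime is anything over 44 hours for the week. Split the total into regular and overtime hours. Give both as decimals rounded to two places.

Regular 44.00 hours, overtime 7.20 hours

Tue: 10:32 AM–8:47 PM = 10 h 15 min; less 45 min break → 9 h 30 min
Wed: 11:29 AM–10:38 PM = 11 h 9 min; less 45 min break → 10 h 24 min
Thu: 7:23 AM–6:25 PM = 11 h 2 min; less 45 min break → 10 h 17 min
Fri: 7:51 AM–3:13 PM = 7 h 22 min; less 45 min break → 6 h 37 min
Sat: 10:50 AM–5:55 PM = 7 h 5 min; less 45 min break → 6 h 20 min
Sun: 9:28 AM–6:17 PM = 8 h 49 min; less 45 min break → 8 h 4 min
Total worked: 51 h 12 min = 51.20 h.
Threshold 44 h → overtime 7 h 12 min, regular 44 h 0 min.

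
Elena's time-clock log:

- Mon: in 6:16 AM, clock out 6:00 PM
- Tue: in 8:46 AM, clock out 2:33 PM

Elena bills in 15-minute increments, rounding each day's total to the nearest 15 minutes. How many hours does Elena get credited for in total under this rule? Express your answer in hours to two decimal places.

Mon: 6:16 AM–6:00 PM = 11 h 44 min → rounds to 11 h 45 min
Tue: 8:46 AM–2:33 PM = 5 h 47 min → rounds to 5 h 45 min
Total credited: 17 h 30 min.

17.50 hours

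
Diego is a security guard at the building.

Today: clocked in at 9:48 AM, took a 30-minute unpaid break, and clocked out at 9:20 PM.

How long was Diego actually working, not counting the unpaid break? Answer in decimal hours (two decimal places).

11.03 hours

Today: 9:48 AM–9:20 PM = 11 h 32 min; less 30 min break → 11 h 2 min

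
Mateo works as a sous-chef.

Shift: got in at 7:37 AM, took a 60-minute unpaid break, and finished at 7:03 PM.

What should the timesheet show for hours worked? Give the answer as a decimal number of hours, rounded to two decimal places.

10.43 hours

Shift: 7:37 AM–7:03 PM = 11 h 26 min; less 60 min break → 10 h 26 min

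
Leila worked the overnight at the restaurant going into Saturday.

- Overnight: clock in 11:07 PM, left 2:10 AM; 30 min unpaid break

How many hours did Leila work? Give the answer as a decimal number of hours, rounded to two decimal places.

2.55 hours

Overnight: 11:07 PM → midnight = 0 h 53 min; midnight → 2:10 AM = 2 h 10 min; span 3 h 3 min; less 30 min break → 2 h 33 min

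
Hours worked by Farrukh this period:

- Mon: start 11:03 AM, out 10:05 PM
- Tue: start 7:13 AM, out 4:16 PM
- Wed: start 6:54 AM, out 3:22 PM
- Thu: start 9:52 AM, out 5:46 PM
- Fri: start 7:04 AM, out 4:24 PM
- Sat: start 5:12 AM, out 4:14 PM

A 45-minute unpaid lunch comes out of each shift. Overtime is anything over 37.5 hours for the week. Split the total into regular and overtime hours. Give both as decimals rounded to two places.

Regular 37.50 hours, overtime 14.82 hours

Mon: 11:03 AM–10:05 PM = 11 h 2 min; less 45 min break → 10 h 17 min
Tue: 7:13 AM–4:16 PM = 9 h 3 min; less 45 min break → 8 h 18 min
Wed: 6:54 AM–3:22 PM = 8 h 28 min; less 45 min break → 7 h 43 min
Thu: 9:52 AM–5:46 PM = 7 h 54 min; less 45 min break → 7 h 9 min
Fri: 7:04 AM–4:24 PM = 9 h 20 min; less 45 min break → 8 h 35 min
Sat: 5:12 AM–4:14 PM = 11 h 2 min; less 45 min break → 10 h 17 min
Total worked: 52 h 19 min = 52.32 h.
Threshold 37.5 h → overtime 14 h 49 min, regular 37 h 30 min.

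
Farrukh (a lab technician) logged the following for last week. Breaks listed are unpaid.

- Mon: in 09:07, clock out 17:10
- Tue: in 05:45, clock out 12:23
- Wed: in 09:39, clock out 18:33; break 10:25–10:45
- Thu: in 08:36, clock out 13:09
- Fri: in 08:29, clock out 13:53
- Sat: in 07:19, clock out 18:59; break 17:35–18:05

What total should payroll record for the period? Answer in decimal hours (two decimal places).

Mon: 09:07–17:10 = 8 h 3 min
Tue: 05:45–12:23 = 6 h 38 min
Wed: 09:39–18:33 = 8 h 54 min; less 20 min break → 8 h 34 min
Thu: 08:36–13:09 = 4 h 33 min
Fri: 08:29–13:53 = 5 h 24 min
Sat: 07:19–18:59 = 11 h 40 min; less 30 min break → 11 h 10 min
Total: 8 h 3 min + 6 h 38 min + 8 h 34 min + 4 h 33 min + 5 h 24 min + 11 h 10 min = 44 h 22 min.

44.37 hours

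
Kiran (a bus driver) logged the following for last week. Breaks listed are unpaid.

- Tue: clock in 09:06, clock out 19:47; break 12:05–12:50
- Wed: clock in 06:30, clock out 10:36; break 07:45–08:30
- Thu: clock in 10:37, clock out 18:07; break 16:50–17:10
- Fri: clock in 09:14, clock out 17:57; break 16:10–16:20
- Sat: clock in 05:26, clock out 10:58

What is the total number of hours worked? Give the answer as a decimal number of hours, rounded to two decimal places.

34.53 hours

Tue: 09:06–19:47 = 10 h 41 min; less 45 min break → 9 h 56 min
Wed: 06:30–10:36 = 4 h 6 min; less 45 min break → 3 h 21 min
Thu: 10:37–18:07 = 7 h 30 min; less 20 min break → 7 h 10 min
Fri: 09:14–17:57 = 8 h 43 min; less 10 min break → 8 h 33 min
Sat: 05:26–10:58 = 5 h 32 min
Total: 9 h 56 min + 3 h 21 min + 7 h 10 min + 8 h 33 min + 5 h 32 min = 34 h 32 min.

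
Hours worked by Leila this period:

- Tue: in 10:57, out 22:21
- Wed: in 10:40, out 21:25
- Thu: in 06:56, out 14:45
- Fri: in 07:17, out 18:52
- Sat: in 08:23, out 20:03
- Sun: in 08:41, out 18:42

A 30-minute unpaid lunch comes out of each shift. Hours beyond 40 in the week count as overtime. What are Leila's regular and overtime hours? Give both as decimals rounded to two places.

Tue: 10:57–22:21 = 11 h 24 min; less 30 min break → 10 h 54 min
Wed: 10:40–21:25 = 10 h 45 min; less 30 min break → 10 h 15 min
Thu: 06:56–14:45 = 7 h 49 min; less 30 min break → 7 h 19 min
Fri: 07:17–18:52 = 11 h 35 min; less 30 min break → 11 h 5 min
Sat: 08:23–20:03 = 11 h 40 min; less 30 min break → 11 h 10 min
Sun: 08:41–18:42 = 10 h 1 min; less 30 min break → 9 h 31 min
Total worked: 60 h 14 min = 60.23 h.
Threshold 40 h → overtime 20 h 14 min, regular 40 h 0 min.

Regular 40.00 hours, overtime 20.23 hours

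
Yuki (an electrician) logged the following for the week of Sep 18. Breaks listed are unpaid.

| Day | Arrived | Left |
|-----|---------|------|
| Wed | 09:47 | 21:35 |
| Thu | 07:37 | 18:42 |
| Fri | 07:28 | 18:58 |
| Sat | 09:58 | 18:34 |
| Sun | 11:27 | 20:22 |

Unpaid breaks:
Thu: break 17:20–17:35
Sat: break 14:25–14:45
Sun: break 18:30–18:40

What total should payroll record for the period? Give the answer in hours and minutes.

Wed: 09:47–21:35 = 11 h 48 min
Thu: 07:37–18:42 = 11 h 5 min; less 15 min break → 10 h 50 min
Fri: 07:28–18:58 = 11 h 30 min
Sat: 09:58–18:34 = 8 h 36 min; less 20 min break → 8 h 16 min
Sun: 11:27–20:22 = 8 h 55 min; less 10 min break → 8 h 45 min
Total: 11 h 48 min + 10 h 50 min + 11 h 30 min + 8 h 16 min + 8 h 45 min = 51 h 9 min.

51 h 9 min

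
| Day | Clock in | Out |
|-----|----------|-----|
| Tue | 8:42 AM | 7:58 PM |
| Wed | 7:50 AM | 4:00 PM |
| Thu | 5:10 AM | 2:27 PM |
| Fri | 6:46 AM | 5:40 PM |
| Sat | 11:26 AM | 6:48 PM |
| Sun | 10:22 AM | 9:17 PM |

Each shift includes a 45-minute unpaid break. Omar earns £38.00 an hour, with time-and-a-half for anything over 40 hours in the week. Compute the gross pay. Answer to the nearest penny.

£2283.80

Tue: 8:42 AM–7:58 PM = 11 h 16 min; less 45 min break → 10 h 31 min
Wed: 7:50 AM–4:00 PM = 8 h 10 min; less 45 min break → 7 h 25 min
Thu: 5:10 AM–2:27 PM = 9 h 17 min; less 45 min break → 8 h 32 min
Fri: 6:46 AM–5:40 PM = 10 h 54 min; less 45 min break → 10 h 9 min
Sat: 11:26 AM–6:48 PM = 7 h 22 min; less 45 min break → 6 h 37 min
Sun: 10:22 AM–9:17 PM = 10 h 55 min; less 45 min break → 10 h 10 min
Total worked: 53 h 24 min = 3204 min.
Regular 40 h 0 min = 2400 min at £38.00/h; overtime 13 h 24 min = 804 min at £57.00/h.
Pay = (2400 × £38.00 + 804 × £57.00) ÷ 60 = £2283.80.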